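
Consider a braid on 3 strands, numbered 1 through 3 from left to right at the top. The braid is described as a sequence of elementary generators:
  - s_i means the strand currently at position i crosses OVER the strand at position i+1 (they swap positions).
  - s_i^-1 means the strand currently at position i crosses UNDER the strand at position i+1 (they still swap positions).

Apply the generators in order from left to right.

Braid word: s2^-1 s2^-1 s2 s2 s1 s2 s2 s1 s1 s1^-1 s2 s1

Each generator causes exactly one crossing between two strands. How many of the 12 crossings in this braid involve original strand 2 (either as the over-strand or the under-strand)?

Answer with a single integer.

Answer: 9

Derivation:
Gen 1: crossing 2x3. Involves strand 2? yes. Count so far: 1
Gen 2: crossing 3x2. Involves strand 2? yes. Count so far: 2
Gen 3: crossing 2x3. Involves strand 2? yes. Count so far: 3
Gen 4: crossing 3x2. Involves strand 2? yes. Count so far: 4
Gen 5: crossing 1x2. Involves strand 2? yes. Count so far: 5
Gen 6: crossing 1x3. Involves strand 2? no. Count so far: 5
Gen 7: crossing 3x1. Involves strand 2? no. Count so far: 5
Gen 8: crossing 2x1. Involves strand 2? yes. Count so far: 6
Gen 9: crossing 1x2. Involves strand 2? yes. Count so far: 7
Gen 10: crossing 2x1. Involves strand 2? yes. Count so far: 8
Gen 11: crossing 2x3. Involves strand 2? yes. Count so far: 9
Gen 12: crossing 1x3. Involves strand 2? no. Count so far: 9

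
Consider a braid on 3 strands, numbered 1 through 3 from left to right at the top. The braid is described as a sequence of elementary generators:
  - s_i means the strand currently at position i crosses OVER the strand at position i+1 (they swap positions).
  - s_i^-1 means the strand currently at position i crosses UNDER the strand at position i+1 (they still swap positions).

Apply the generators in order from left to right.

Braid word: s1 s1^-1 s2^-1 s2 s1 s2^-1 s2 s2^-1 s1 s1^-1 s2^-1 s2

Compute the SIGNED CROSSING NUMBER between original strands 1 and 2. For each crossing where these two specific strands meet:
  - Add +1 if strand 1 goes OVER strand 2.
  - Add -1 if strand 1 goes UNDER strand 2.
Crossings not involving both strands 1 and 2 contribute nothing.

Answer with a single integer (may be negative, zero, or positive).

Gen 1: 1 over 2. Both 1&2? yes. Contrib: +1. Sum: 1
Gen 2: 2 under 1. Both 1&2? yes. Contrib: +1. Sum: 2
Gen 3: crossing 2x3. Both 1&2? no. Sum: 2
Gen 4: crossing 3x2. Both 1&2? no. Sum: 2
Gen 5: 1 over 2. Both 1&2? yes. Contrib: +1. Sum: 3
Gen 6: crossing 1x3. Both 1&2? no. Sum: 3
Gen 7: crossing 3x1. Both 1&2? no. Sum: 3
Gen 8: crossing 1x3. Both 1&2? no. Sum: 3
Gen 9: crossing 2x3. Both 1&2? no. Sum: 3
Gen 10: crossing 3x2. Both 1&2? no. Sum: 3
Gen 11: crossing 3x1. Both 1&2? no. Sum: 3
Gen 12: crossing 1x3. Both 1&2? no. Sum: 3

Answer: 3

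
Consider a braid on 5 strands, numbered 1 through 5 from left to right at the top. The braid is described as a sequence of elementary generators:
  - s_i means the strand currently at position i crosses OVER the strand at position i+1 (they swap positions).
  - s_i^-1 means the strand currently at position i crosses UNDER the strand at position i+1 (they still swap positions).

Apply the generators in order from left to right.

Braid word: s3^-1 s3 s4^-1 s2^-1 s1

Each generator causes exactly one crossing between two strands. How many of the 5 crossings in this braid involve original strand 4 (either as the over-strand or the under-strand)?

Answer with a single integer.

Gen 1: crossing 3x4. Involves strand 4? yes. Count so far: 1
Gen 2: crossing 4x3. Involves strand 4? yes. Count so far: 2
Gen 3: crossing 4x5. Involves strand 4? yes. Count so far: 3
Gen 4: crossing 2x3. Involves strand 4? no. Count so far: 3
Gen 5: crossing 1x3. Involves strand 4? no. Count so far: 3

Answer: 3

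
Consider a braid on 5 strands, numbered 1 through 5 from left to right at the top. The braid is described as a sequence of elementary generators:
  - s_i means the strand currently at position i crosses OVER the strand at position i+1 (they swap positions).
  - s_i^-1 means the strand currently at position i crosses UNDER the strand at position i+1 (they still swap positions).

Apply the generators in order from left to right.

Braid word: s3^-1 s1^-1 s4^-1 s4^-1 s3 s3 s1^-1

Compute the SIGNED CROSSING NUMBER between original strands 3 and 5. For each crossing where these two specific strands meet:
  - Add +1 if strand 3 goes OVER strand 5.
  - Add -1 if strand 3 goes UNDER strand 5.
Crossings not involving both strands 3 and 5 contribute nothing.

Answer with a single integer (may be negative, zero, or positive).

Gen 1: crossing 3x4. Both 3&5? no. Sum: 0
Gen 2: crossing 1x2. Both 3&5? no. Sum: 0
Gen 3: 3 under 5. Both 3&5? yes. Contrib: -1. Sum: -1
Gen 4: 5 under 3. Both 3&5? yes. Contrib: +1. Sum: 0
Gen 5: crossing 4x3. Both 3&5? no. Sum: 0
Gen 6: crossing 3x4. Both 3&5? no. Sum: 0
Gen 7: crossing 2x1. Both 3&5? no. Sum: 0

Answer: 0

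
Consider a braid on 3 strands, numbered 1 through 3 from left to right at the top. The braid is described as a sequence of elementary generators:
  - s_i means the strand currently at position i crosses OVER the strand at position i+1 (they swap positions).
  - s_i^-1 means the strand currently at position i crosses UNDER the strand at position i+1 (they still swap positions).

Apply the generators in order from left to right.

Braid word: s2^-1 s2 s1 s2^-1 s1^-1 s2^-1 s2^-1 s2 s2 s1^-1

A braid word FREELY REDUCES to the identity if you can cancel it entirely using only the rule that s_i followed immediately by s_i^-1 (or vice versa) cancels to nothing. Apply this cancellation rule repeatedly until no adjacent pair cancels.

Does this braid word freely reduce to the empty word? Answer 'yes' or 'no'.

Answer: no

Derivation:
Gen 1 (s2^-1): push. Stack: [s2^-1]
Gen 2 (s2): cancels prior s2^-1. Stack: []
Gen 3 (s1): push. Stack: [s1]
Gen 4 (s2^-1): push. Stack: [s1 s2^-1]
Gen 5 (s1^-1): push. Stack: [s1 s2^-1 s1^-1]
Gen 6 (s2^-1): push. Stack: [s1 s2^-1 s1^-1 s2^-1]
Gen 7 (s2^-1): push. Stack: [s1 s2^-1 s1^-1 s2^-1 s2^-1]
Gen 8 (s2): cancels prior s2^-1. Stack: [s1 s2^-1 s1^-1 s2^-1]
Gen 9 (s2): cancels prior s2^-1. Stack: [s1 s2^-1 s1^-1]
Gen 10 (s1^-1): push. Stack: [s1 s2^-1 s1^-1 s1^-1]
Reduced word: s1 s2^-1 s1^-1 s1^-1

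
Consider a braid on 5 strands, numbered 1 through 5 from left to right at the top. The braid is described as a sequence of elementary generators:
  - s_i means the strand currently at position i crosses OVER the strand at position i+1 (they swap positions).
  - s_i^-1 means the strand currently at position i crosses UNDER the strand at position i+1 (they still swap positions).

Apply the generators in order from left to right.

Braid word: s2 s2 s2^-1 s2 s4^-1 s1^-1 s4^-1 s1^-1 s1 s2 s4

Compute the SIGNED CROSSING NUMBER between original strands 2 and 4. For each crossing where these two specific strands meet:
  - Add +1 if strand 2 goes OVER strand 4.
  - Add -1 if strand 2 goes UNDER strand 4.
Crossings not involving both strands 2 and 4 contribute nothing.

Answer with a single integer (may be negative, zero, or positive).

Answer: 0

Derivation:
Gen 1: crossing 2x3. Both 2&4? no. Sum: 0
Gen 2: crossing 3x2. Both 2&4? no. Sum: 0
Gen 3: crossing 2x3. Both 2&4? no. Sum: 0
Gen 4: crossing 3x2. Both 2&4? no. Sum: 0
Gen 5: crossing 4x5. Both 2&4? no. Sum: 0
Gen 6: crossing 1x2. Both 2&4? no. Sum: 0
Gen 7: crossing 5x4. Both 2&4? no. Sum: 0
Gen 8: crossing 2x1. Both 2&4? no. Sum: 0
Gen 9: crossing 1x2. Both 2&4? no. Sum: 0
Gen 10: crossing 1x3. Both 2&4? no. Sum: 0
Gen 11: crossing 4x5. Both 2&4? no. Sum: 0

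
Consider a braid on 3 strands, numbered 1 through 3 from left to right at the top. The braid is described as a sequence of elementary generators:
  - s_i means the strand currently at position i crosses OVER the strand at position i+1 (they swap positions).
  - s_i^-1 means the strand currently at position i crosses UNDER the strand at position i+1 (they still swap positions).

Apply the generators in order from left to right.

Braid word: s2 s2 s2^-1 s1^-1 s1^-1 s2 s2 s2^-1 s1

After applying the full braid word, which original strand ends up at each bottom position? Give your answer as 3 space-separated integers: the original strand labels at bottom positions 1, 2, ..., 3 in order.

Gen 1 (s2): strand 2 crosses over strand 3. Perm now: [1 3 2]
Gen 2 (s2): strand 3 crosses over strand 2. Perm now: [1 2 3]
Gen 3 (s2^-1): strand 2 crosses under strand 3. Perm now: [1 3 2]
Gen 4 (s1^-1): strand 1 crosses under strand 3. Perm now: [3 1 2]
Gen 5 (s1^-1): strand 3 crosses under strand 1. Perm now: [1 3 2]
Gen 6 (s2): strand 3 crosses over strand 2. Perm now: [1 2 3]
Gen 7 (s2): strand 2 crosses over strand 3. Perm now: [1 3 2]
Gen 8 (s2^-1): strand 3 crosses under strand 2. Perm now: [1 2 3]
Gen 9 (s1): strand 1 crosses over strand 2. Perm now: [2 1 3]

Answer: 2 1 3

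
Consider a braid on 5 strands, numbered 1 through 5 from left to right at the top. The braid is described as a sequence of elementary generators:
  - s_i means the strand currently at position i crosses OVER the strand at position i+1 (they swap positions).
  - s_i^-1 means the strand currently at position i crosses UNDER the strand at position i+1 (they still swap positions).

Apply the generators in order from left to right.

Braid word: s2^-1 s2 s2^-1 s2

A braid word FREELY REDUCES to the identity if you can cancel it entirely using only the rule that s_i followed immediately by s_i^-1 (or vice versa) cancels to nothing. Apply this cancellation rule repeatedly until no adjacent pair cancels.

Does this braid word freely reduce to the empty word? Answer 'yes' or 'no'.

Answer: yes

Derivation:
Gen 1 (s2^-1): push. Stack: [s2^-1]
Gen 2 (s2): cancels prior s2^-1. Stack: []
Gen 3 (s2^-1): push. Stack: [s2^-1]
Gen 4 (s2): cancels prior s2^-1. Stack: []
Reduced word: (empty)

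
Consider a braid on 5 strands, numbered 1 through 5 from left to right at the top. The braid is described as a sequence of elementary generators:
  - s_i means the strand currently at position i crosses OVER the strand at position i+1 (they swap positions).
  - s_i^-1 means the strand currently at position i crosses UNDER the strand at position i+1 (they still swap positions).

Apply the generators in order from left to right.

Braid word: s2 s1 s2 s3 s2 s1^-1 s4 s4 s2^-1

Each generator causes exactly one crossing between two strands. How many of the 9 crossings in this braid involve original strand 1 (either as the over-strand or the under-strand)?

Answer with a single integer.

Answer: 5

Derivation:
Gen 1: crossing 2x3. Involves strand 1? no. Count so far: 0
Gen 2: crossing 1x3. Involves strand 1? yes. Count so far: 1
Gen 3: crossing 1x2. Involves strand 1? yes. Count so far: 2
Gen 4: crossing 1x4. Involves strand 1? yes. Count so far: 3
Gen 5: crossing 2x4. Involves strand 1? no. Count so far: 3
Gen 6: crossing 3x4. Involves strand 1? no. Count so far: 3
Gen 7: crossing 1x5. Involves strand 1? yes. Count so far: 4
Gen 8: crossing 5x1. Involves strand 1? yes. Count so far: 5
Gen 9: crossing 3x2. Involves strand 1? no. Count so far: 5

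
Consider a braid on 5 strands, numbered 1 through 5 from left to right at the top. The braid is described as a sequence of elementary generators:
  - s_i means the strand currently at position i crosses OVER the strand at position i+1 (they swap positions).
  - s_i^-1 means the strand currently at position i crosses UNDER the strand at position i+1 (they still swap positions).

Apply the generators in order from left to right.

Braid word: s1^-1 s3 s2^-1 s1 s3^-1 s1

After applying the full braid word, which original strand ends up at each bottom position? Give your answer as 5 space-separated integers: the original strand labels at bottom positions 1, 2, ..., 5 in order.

Gen 1 (s1^-1): strand 1 crosses under strand 2. Perm now: [2 1 3 4 5]
Gen 2 (s3): strand 3 crosses over strand 4. Perm now: [2 1 4 3 5]
Gen 3 (s2^-1): strand 1 crosses under strand 4. Perm now: [2 4 1 3 5]
Gen 4 (s1): strand 2 crosses over strand 4. Perm now: [4 2 1 3 5]
Gen 5 (s3^-1): strand 1 crosses under strand 3. Perm now: [4 2 3 1 5]
Gen 6 (s1): strand 4 crosses over strand 2. Perm now: [2 4 3 1 5]

Answer: 2 4 3 1 5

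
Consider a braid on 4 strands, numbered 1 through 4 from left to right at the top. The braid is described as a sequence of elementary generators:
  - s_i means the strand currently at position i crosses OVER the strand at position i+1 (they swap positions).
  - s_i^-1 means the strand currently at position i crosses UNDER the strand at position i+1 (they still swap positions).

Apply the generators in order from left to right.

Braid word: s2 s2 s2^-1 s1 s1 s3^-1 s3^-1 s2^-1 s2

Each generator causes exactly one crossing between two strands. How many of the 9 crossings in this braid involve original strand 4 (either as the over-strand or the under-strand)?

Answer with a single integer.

Gen 1: crossing 2x3. Involves strand 4? no. Count so far: 0
Gen 2: crossing 3x2. Involves strand 4? no. Count so far: 0
Gen 3: crossing 2x3. Involves strand 4? no. Count so far: 0
Gen 4: crossing 1x3. Involves strand 4? no. Count so far: 0
Gen 5: crossing 3x1. Involves strand 4? no. Count so far: 0
Gen 6: crossing 2x4. Involves strand 4? yes. Count so far: 1
Gen 7: crossing 4x2. Involves strand 4? yes. Count so far: 2
Gen 8: crossing 3x2. Involves strand 4? no. Count so far: 2
Gen 9: crossing 2x3. Involves strand 4? no. Count so far: 2

Answer: 2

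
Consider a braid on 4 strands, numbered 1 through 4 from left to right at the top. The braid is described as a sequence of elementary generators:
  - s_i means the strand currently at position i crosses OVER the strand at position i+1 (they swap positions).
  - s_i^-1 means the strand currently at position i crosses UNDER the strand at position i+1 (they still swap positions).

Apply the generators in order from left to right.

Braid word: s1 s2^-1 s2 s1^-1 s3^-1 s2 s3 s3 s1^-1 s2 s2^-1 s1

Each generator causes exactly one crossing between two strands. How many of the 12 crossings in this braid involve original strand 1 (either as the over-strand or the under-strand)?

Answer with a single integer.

Answer: 8

Derivation:
Gen 1: crossing 1x2. Involves strand 1? yes. Count so far: 1
Gen 2: crossing 1x3. Involves strand 1? yes. Count so far: 2
Gen 3: crossing 3x1. Involves strand 1? yes. Count so far: 3
Gen 4: crossing 2x1. Involves strand 1? yes. Count so far: 4
Gen 5: crossing 3x4. Involves strand 1? no. Count so far: 4
Gen 6: crossing 2x4. Involves strand 1? no. Count so far: 4
Gen 7: crossing 2x3. Involves strand 1? no. Count so far: 4
Gen 8: crossing 3x2. Involves strand 1? no. Count so far: 4
Gen 9: crossing 1x4. Involves strand 1? yes. Count so far: 5
Gen 10: crossing 1x2. Involves strand 1? yes. Count so far: 6
Gen 11: crossing 2x1. Involves strand 1? yes. Count so far: 7
Gen 12: crossing 4x1. Involves strand 1? yes. Count so far: 8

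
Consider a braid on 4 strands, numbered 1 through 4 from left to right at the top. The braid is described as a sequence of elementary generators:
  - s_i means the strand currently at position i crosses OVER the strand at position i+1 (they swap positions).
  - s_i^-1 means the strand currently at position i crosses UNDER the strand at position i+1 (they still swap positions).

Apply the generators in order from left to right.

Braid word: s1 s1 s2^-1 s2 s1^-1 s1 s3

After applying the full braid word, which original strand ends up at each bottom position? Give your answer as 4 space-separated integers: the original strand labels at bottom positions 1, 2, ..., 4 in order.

Gen 1 (s1): strand 1 crosses over strand 2. Perm now: [2 1 3 4]
Gen 2 (s1): strand 2 crosses over strand 1. Perm now: [1 2 3 4]
Gen 3 (s2^-1): strand 2 crosses under strand 3. Perm now: [1 3 2 4]
Gen 4 (s2): strand 3 crosses over strand 2. Perm now: [1 2 3 4]
Gen 5 (s1^-1): strand 1 crosses under strand 2. Perm now: [2 1 3 4]
Gen 6 (s1): strand 2 crosses over strand 1. Perm now: [1 2 3 4]
Gen 7 (s3): strand 3 crosses over strand 4. Perm now: [1 2 4 3]

Answer: 1 2 4 3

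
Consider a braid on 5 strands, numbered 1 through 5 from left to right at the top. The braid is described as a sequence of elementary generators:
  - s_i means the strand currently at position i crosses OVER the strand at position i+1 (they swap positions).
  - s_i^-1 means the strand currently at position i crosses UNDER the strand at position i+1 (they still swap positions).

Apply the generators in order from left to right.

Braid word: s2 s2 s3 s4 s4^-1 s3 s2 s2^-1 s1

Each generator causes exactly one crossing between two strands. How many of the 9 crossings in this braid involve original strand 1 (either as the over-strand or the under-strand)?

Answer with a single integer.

Answer: 1

Derivation:
Gen 1: crossing 2x3. Involves strand 1? no. Count so far: 0
Gen 2: crossing 3x2. Involves strand 1? no. Count so far: 0
Gen 3: crossing 3x4. Involves strand 1? no. Count so far: 0
Gen 4: crossing 3x5. Involves strand 1? no. Count so far: 0
Gen 5: crossing 5x3. Involves strand 1? no. Count so far: 0
Gen 6: crossing 4x3. Involves strand 1? no. Count so far: 0
Gen 7: crossing 2x3. Involves strand 1? no. Count so far: 0
Gen 8: crossing 3x2. Involves strand 1? no. Count so far: 0
Gen 9: crossing 1x2. Involves strand 1? yes. Count so far: 1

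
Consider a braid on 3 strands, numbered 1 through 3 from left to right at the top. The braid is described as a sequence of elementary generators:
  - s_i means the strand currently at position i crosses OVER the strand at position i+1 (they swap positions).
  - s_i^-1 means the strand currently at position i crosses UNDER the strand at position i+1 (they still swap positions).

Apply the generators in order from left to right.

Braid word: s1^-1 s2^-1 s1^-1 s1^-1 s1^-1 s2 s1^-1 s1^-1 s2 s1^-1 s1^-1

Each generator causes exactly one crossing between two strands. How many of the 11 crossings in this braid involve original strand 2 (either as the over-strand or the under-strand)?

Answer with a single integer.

Answer: 8

Derivation:
Gen 1: crossing 1x2. Involves strand 2? yes. Count so far: 1
Gen 2: crossing 1x3. Involves strand 2? no. Count so far: 1
Gen 3: crossing 2x3. Involves strand 2? yes. Count so far: 2
Gen 4: crossing 3x2. Involves strand 2? yes. Count so far: 3
Gen 5: crossing 2x3. Involves strand 2? yes. Count so far: 4
Gen 6: crossing 2x1. Involves strand 2? yes. Count so far: 5
Gen 7: crossing 3x1. Involves strand 2? no. Count so far: 5
Gen 8: crossing 1x3. Involves strand 2? no. Count so far: 5
Gen 9: crossing 1x2. Involves strand 2? yes. Count so far: 6
Gen 10: crossing 3x2. Involves strand 2? yes. Count so far: 7
Gen 11: crossing 2x3. Involves strand 2? yes. Count so far: 8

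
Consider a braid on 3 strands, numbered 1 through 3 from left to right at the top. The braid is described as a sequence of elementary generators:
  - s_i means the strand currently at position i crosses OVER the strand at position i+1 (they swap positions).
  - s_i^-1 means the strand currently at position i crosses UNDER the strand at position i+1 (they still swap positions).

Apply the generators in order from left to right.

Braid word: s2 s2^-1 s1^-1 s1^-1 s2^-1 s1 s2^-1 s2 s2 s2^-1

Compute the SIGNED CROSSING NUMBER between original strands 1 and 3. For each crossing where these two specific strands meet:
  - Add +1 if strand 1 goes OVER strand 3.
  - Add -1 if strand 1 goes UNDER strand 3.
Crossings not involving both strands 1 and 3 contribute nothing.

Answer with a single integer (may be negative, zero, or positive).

Gen 1: crossing 2x3. Both 1&3? no. Sum: 0
Gen 2: crossing 3x2. Both 1&3? no. Sum: 0
Gen 3: crossing 1x2. Both 1&3? no. Sum: 0
Gen 4: crossing 2x1. Both 1&3? no. Sum: 0
Gen 5: crossing 2x3. Both 1&3? no. Sum: 0
Gen 6: 1 over 3. Both 1&3? yes. Contrib: +1. Sum: 1
Gen 7: crossing 1x2. Both 1&3? no. Sum: 1
Gen 8: crossing 2x1. Both 1&3? no. Sum: 1
Gen 9: crossing 1x2. Both 1&3? no. Sum: 1
Gen 10: crossing 2x1. Both 1&3? no. Sum: 1

Answer: 1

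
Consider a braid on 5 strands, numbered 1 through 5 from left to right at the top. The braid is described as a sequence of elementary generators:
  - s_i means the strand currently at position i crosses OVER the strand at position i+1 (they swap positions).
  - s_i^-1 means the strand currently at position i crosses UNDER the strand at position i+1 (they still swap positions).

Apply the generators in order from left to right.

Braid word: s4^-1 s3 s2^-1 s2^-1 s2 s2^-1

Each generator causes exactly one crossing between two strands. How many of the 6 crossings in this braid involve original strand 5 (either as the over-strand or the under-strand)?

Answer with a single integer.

Answer: 6

Derivation:
Gen 1: crossing 4x5. Involves strand 5? yes. Count so far: 1
Gen 2: crossing 3x5. Involves strand 5? yes. Count so far: 2
Gen 3: crossing 2x5. Involves strand 5? yes. Count so far: 3
Gen 4: crossing 5x2. Involves strand 5? yes. Count so far: 4
Gen 5: crossing 2x5. Involves strand 5? yes. Count so far: 5
Gen 6: crossing 5x2. Involves strand 5? yes. Count so far: 6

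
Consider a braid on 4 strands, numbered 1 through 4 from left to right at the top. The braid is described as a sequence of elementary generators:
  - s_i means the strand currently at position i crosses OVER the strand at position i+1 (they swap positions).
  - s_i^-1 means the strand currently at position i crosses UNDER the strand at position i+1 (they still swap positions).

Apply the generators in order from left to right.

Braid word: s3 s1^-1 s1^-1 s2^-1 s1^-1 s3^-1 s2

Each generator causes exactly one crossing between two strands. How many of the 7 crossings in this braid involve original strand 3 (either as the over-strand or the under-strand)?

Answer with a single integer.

Answer: 3

Derivation:
Gen 1: crossing 3x4. Involves strand 3? yes. Count so far: 1
Gen 2: crossing 1x2. Involves strand 3? no. Count so far: 1
Gen 3: crossing 2x1. Involves strand 3? no. Count so far: 1
Gen 4: crossing 2x4. Involves strand 3? no. Count so far: 1
Gen 5: crossing 1x4. Involves strand 3? no. Count so far: 1
Gen 6: crossing 2x3. Involves strand 3? yes. Count so far: 2
Gen 7: crossing 1x3. Involves strand 3? yes. Count so far: 3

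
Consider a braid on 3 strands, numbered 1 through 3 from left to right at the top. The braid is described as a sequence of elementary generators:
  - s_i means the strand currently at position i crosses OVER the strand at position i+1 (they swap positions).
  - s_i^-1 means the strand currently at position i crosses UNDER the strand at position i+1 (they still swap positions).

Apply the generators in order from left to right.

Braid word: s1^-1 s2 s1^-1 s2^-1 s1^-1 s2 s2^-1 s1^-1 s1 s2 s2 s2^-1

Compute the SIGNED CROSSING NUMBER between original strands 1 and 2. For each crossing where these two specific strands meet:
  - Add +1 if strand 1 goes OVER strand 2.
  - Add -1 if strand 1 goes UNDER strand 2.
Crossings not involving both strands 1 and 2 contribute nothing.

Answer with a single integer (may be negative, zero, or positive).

Answer: 0

Derivation:
Gen 1: 1 under 2. Both 1&2? yes. Contrib: -1. Sum: -1
Gen 2: crossing 1x3. Both 1&2? no. Sum: -1
Gen 3: crossing 2x3. Both 1&2? no. Sum: -1
Gen 4: 2 under 1. Both 1&2? yes. Contrib: +1. Sum: 0
Gen 5: crossing 3x1. Both 1&2? no. Sum: 0
Gen 6: crossing 3x2. Both 1&2? no. Sum: 0
Gen 7: crossing 2x3. Both 1&2? no. Sum: 0
Gen 8: crossing 1x3. Both 1&2? no. Sum: 0
Gen 9: crossing 3x1. Both 1&2? no. Sum: 0
Gen 10: crossing 3x2. Both 1&2? no. Sum: 0
Gen 11: crossing 2x3. Both 1&2? no. Sum: 0
Gen 12: crossing 3x2. Both 1&2? no. Sum: 0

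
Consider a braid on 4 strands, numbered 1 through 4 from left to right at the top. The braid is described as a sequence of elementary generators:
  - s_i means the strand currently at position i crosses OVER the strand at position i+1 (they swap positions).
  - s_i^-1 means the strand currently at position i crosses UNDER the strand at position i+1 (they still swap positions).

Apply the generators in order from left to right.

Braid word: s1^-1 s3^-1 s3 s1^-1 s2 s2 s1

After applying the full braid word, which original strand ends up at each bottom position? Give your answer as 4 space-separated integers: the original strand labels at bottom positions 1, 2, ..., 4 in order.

Gen 1 (s1^-1): strand 1 crosses under strand 2. Perm now: [2 1 3 4]
Gen 2 (s3^-1): strand 3 crosses under strand 4. Perm now: [2 1 4 3]
Gen 3 (s3): strand 4 crosses over strand 3. Perm now: [2 1 3 4]
Gen 4 (s1^-1): strand 2 crosses under strand 1. Perm now: [1 2 3 4]
Gen 5 (s2): strand 2 crosses over strand 3. Perm now: [1 3 2 4]
Gen 6 (s2): strand 3 crosses over strand 2. Perm now: [1 2 3 4]
Gen 7 (s1): strand 1 crosses over strand 2. Perm now: [2 1 3 4]

Answer: 2 1 3 4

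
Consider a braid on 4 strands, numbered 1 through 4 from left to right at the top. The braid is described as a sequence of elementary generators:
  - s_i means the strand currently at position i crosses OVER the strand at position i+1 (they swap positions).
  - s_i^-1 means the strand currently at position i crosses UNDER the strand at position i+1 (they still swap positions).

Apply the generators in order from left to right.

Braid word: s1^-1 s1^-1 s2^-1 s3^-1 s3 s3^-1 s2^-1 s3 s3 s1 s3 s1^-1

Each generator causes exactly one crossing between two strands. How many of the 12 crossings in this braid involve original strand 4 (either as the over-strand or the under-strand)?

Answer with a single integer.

Answer: 6

Derivation:
Gen 1: crossing 1x2. Involves strand 4? no. Count so far: 0
Gen 2: crossing 2x1. Involves strand 4? no. Count so far: 0
Gen 3: crossing 2x3. Involves strand 4? no. Count so far: 0
Gen 4: crossing 2x4. Involves strand 4? yes. Count so far: 1
Gen 5: crossing 4x2. Involves strand 4? yes. Count so far: 2
Gen 6: crossing 2x4. Involves strand 4? yes. Count so far: 3
Gen 7: crossing 3x4. Involves strand 4? yes. Count so far: 4
Gen 8: crossing 3x2. Involves strand 4? no. Count so far: 4
Gen 9: crossing 2x3. Involves strand 4? no. Count so far: 4
Gen 10: crossing 1x4. Involves strand 4? yes. Count so far: 5
Gen 11: crossing 3x2. Involves strand 4? no. Count so far: 5
Gen 12: crossing 4x1. Involves strand 4? yes. Count so far: 6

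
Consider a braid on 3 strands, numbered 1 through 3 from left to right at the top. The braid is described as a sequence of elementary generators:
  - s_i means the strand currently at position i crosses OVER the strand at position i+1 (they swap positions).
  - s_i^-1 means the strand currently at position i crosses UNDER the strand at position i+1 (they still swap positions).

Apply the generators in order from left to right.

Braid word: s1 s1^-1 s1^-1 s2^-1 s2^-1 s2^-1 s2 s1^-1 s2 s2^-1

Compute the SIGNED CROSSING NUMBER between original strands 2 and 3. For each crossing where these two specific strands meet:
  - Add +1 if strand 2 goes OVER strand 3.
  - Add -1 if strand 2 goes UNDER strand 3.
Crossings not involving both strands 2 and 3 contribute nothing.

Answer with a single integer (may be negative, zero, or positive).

Answer: 2

Derivation:
Gen 1: crossing 1x2. Both 2&3? no. Sum: 0
Gen 2: crossing 2x1. Both 2&3? no. Sum: 0
Gen 3: crossing 1x2. Both 2&3? no. Sum: 0
Gen 4: crossing 1x3. Both 2&3? no. Sum: 0
Gen 5: crossing 3x1. Both 2&3? no. Sum: 0
Gen 6: crossing 1x3. Both 2&3? no. Sum: 0
Gen 7: crossing 3x1. Both 2&3? no. Sum: 0
Gen 8: crossing 2x1. Both 2&3? no. Sum: 0
Gen 9: 2 over 3. Both 2&3? yes. Contrib: +1. Sum: 1
Gen 10: 3 under 2. Both 2&3? yes. Contrib: +1. Sum: 2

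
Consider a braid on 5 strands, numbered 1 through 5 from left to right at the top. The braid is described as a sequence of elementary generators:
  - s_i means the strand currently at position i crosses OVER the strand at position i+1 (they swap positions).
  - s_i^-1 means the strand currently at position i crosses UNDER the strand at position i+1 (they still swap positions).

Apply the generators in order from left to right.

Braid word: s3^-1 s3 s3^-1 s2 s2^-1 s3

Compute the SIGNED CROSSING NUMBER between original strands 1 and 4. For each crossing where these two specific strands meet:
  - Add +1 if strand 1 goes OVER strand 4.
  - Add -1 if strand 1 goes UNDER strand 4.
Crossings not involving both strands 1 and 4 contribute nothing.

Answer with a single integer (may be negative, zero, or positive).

Answer: 0

Derivation:
Gen 1: crossing 3x4. Both 1&4? no. Sum: 0
Gen 2: crossing 4x3. Both 1&4? no. Sum: 0
Gen 3: crossing 3x4. Both 1&4? no. Sum: 0
Gen 4: crossing 2x4. Both 1&4? no. Sum: 0
Gen 5: crossing 4x2. Both 1&4? no. Sum: 0
Gen 6: crossing 4x3. Both 1&4? no. Sum: 0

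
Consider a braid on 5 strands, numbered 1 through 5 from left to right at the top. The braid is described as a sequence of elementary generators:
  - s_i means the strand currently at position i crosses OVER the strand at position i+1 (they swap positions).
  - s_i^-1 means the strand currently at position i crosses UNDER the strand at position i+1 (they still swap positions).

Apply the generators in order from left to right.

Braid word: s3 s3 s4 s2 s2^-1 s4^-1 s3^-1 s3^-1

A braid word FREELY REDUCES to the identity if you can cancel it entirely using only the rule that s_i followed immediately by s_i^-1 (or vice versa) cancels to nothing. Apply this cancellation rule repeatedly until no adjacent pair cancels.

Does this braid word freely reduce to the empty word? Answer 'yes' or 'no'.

Answer: yes

Derivation:
Gen 1 (s3): push. Stack: [s3]
Gen 2 (s3): push. Stack: [s3 s3]
Gen 3 (s4): push. Stack: [s3 s3 s4]
Gen 4 (s2): push. Stack: [s3 s3 s4 s2]
Gen 5 (s2^-1): cancels prior s2. Stack: [s3 s3 s4]
Gen 6 (s4^-1): cancels prior s4. Stack: [s3 s3]
Gen 7 (s3^-1): cancels prior s3. Stack: [s3]
Gen 8 (s3^-1): cancels prior s3. Stack: []
Reduced word: (empty)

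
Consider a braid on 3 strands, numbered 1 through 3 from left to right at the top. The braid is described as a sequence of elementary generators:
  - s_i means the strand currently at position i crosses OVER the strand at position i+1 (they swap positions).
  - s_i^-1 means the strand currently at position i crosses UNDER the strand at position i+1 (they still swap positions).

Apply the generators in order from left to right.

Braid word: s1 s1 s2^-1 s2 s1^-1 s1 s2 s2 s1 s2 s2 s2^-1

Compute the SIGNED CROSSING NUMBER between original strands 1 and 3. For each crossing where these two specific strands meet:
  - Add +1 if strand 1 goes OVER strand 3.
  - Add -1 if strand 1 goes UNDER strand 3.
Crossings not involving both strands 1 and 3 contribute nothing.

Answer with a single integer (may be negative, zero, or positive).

Gen 1: crossing 1x2. Both 1&3? no. Sum: 0
Gen 2: crossing 2x1. Both 1&3? no. Sum: 0
Gen 3: crossing 2x3. Both 1&3? no. Sum: 0
Gen 4: crossing 3x2. Both 1&3? no. Sum: 0
Gen 5: crossing 1x2. Both 1&3? no. Sum: 0
Gen 6: crossing 2x1. Both 1&3? no. Sum: 0
Gen 7: crossing 2x3. Both 1&3? no. Sum: 0
Gen 8: crossing 3x2. Both 1&3? no. Sum: 0
Gen 9: crossing 1x2. Both 1&3? no. Sum: 0
Gen 10: 1 over 3. Both 1&3? yes. Contrib: +1. Sum: 1
Gen 11: 3 over 1. Both 1&3? yes. Contrib: -1. Sum: 0
Gen 12: 1 under 3. Both 1&3? yes. Contrib: -1. Sum: -1

Answer: -1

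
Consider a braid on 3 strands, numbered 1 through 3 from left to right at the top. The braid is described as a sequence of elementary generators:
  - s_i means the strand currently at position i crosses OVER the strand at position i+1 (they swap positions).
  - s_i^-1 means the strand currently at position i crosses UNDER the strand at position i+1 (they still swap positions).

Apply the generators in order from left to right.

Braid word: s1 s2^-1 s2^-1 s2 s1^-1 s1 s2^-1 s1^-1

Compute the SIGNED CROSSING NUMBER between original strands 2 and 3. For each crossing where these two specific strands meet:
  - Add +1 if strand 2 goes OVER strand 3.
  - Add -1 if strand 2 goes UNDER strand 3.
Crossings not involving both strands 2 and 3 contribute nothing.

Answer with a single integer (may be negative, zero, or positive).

Answer: -2

Derivation:
Gen 1: crossing 1x2. Both 2&3? no. Sum: 0
Gen 2: crossing 1x3. Both 2&3? no. Sum: 0
Gen 3: crossing 3x1. Both 2&3? no. Sum: 0
Gen 4: crossing 1x3. Both 2&3? no. Sum: 0
Gen 5: 2 under 3. Both 2&3? yes. Contrib: -1. Sum: -1
Gen 6: 3 over 2. Both 2&3? yes. Contrib: -1. Sum: -2
Gen 7: crossing 3x1. Both 2&3? no. Sum: -2
Gen 8: crossing 2x1. Both 2&3? no. Sum: -2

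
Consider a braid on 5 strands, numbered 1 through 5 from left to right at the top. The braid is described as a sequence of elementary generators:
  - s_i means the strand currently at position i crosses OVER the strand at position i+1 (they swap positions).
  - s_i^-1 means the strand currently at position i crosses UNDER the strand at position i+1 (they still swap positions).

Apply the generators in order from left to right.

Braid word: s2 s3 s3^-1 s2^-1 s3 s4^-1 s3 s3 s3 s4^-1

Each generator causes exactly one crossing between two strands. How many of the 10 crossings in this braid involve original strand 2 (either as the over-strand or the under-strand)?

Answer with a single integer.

Gen 1: crossing 2x3. Involves strand 2? yes. Count so far: 1
Gen 2: crossing 2x4. Involves strand 2? yes. Count so far: 2
Gen 3: crossing 4x2. Involves strand 2? yes. Count so far: 3
Gen 4: crossing 3x2. Involves strand 2? yes. Count so far: 4
Gen 5: crossing 3x4. Involves strand 2? no. Count so far: 4
Gen 6: crossing 3x5. Involves strand 2? no. Count so far: 4
Gen 7: crossing 4x5. Involves strand 2? no. Count so far: 4
Gen 8: crossing 5x4. Involves strand 2? no. Count so far: 4
Gen 9: crossing 4x5. Involves strand 2? no. Count so far: 4
Gen 10: crossing 4x3. Involves strand 2? no. Count so far: 4

Answer: 4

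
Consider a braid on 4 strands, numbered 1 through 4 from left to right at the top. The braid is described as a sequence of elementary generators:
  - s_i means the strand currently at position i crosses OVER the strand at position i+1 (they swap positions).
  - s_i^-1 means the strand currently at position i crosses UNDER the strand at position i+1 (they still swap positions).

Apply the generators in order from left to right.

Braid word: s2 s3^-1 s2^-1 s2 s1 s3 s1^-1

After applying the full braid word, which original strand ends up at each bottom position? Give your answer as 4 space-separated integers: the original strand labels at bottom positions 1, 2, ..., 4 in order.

Gen 1 (s2): strand 2 crosses over strand 3. Perm now: [1 3 2 4]
Gen 2 (s3^-1): strand 2 crosses under strand 4. Perm now: [1 3 4 2]
Gen 3 (s2^-1): strand 3 crosses under strand 4. Perm now: [1 4 3 2]
Gen 4 (s2): strand 4 crosses over strand 3. Perm now: [1 3 4 2]
Gen 5 (s1): strand 1 crosses over strand 3. Perm now: [3 1 4 2]
Gen 6 (s3): strand 4 crosses over strand 2. Perm now: [3 1 2 4]
Gen 7 (s1^-1): strand 3 crosses under strand 1. Perm now: [1 3 2 4]

Answer: 1 3 2 4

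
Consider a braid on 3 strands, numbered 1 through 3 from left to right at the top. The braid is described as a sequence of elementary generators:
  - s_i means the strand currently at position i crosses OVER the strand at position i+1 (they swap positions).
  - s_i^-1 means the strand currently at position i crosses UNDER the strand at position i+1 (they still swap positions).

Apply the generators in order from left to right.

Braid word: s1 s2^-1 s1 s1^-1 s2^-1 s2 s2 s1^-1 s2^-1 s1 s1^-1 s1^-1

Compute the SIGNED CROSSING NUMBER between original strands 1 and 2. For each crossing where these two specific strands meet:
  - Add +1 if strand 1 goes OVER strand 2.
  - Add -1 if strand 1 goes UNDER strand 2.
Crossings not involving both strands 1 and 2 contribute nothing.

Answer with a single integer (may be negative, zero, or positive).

Gen 1: 1 over 2. Both 1&2? yes. Contrib: +1. Sum: 1
Gen 2: crossing 1x3. Both 1&2? no. Sum: 1
Gen 3: crossing 2x3. Both 1&2? no. Sum: 1
Gen 4: crossing 3x2. Both 1&2? no. Sum: 1
Gen 5: crossing 3x1. Both 1&2? no. Sum: 1
Gen 6: crossing 1x3. Both 1&2? no. Sum: 1
Gen 7: crossing 3x1. Both 1&2? no. Sum: 1
Gen 8: 2 under 1. Both 1&2? yes. Contrib: +1. Sum: 2
Gen 9: crossing 2x3. Both 1&2? no. Sum: 2
Gen 10: crossing 1x3. Both 1&2? no. Sum: 2
Gen 11: crossing 3x1. Both 1&2? no. Sum: 2
Gen 12: crossing 1x3. Both 1&2? no. Sum: 2

Answer: 2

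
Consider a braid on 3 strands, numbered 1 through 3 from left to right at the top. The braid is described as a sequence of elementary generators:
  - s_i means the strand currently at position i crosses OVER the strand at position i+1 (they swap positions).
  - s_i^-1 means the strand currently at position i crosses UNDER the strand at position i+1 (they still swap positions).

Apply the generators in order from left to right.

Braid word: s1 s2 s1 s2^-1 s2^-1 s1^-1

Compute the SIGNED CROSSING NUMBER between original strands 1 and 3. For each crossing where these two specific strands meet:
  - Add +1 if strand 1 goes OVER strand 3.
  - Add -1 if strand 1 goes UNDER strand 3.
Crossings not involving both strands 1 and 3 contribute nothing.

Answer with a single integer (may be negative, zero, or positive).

Gen 1: crossing 1x2. Both 1&3? no. Sum: 0
Gen 2: 1 over 3. Both 1&3? yes. Contrib: +1. Sum: 1
Gen 3: crossing 2x3. Both 1&3? no. Sum: 1
Gen 4: crossing 2x1. Both 1&3? no. Sum: 1
Gen 5: crossing 1x2. Both 1&3? no. Sum: 1
Gen 6: crossing 3x2. Both 1&3? no. Sum: 1

Answer: 1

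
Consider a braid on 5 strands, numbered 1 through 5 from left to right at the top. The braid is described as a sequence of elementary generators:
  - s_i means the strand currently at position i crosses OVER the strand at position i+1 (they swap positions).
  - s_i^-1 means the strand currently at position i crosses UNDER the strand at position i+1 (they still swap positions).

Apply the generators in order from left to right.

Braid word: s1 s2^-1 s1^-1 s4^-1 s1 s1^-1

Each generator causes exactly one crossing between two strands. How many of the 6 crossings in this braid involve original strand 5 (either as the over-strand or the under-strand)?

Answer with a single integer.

Answer: 1

Derivation:
Gen 1: crossing 1x2. Involves strand 5? no. Count so far: 0
Gen 2: crossing 1x3. Involves strand 5? no. Count so far: 0
Gen 3: crossing 2x3. Involves strand 5? no. Count so far: 0
Gen 4: crossing 4x5. Involves strand 5? yes. Count so far: 1
Gen 5: crossing 3x2. Involves strand 5? no. Count so far: 1
Gen 6: crossing 2x3. Involves strand 5? no. Count so far: 1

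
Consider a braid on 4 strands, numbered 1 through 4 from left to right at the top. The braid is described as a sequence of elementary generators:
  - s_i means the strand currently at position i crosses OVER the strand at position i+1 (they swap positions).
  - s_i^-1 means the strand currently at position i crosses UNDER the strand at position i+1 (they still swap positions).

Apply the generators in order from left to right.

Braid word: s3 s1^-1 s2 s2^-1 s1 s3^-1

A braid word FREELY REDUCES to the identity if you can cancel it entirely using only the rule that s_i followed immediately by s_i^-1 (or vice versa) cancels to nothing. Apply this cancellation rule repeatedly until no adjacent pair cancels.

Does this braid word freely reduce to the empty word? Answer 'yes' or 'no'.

Answer: yes

Derivation:
Gen 1 (s3): push. Stack: [s3]
Gen 2 (s1^-1): push. Stack: [s3 s1^-1]
Gen 3 (s2): push. Stack: [s3 s1^-1 s2]
Gen 4 (s2^-1): cancels prior s2. Stack: [s3 s1^-1]
Gen 5 (s1): cancels prior s1^-1. Stack: [s3]
Gen 6 (s3^-1): cancels prior s3. Stack: []
Reduced word: (empty)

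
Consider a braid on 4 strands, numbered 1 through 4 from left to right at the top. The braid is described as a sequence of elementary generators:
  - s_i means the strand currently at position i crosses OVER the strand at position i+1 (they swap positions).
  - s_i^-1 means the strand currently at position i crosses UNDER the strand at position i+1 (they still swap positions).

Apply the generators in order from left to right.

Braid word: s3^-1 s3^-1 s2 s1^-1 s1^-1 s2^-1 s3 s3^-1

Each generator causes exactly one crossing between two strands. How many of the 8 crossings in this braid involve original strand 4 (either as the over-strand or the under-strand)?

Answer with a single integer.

Answer: 4

Derivation:
Gen 1: crossing 3x4. Involves strand 4? yes. Count so far: 1
Gen 2: crossing 4x3. Involves strand 4? yes. Count so far: 2
Gen 3: crossing 2x3. Involves strand 4? no. Count so far: 2
Gen 4: crossing 1x3. Involves strand 4? no. Count so far: 2
Gen 5: crossing 3x1. Involves strand 4? no. Count so far: 2
Gen 6: crossing 3x2. Involves strand 4? no. Count so far: 2
Gen 7: crossing 3x4. Involves strand 4? yes. Count so far: 3
Gen 8: crossing 4x3. Involves strand 4? yes. Count so far: 4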